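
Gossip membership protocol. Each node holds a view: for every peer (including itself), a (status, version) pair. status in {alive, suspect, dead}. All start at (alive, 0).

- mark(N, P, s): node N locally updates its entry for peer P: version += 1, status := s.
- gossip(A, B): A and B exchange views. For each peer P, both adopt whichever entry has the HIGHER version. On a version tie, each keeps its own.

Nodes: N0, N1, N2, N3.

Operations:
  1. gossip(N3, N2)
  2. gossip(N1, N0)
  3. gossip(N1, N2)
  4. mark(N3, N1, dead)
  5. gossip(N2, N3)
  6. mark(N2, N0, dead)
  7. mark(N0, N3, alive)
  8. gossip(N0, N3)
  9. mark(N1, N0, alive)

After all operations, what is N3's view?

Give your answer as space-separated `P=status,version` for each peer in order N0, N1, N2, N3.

Answer: N0=alive,0 N1=dead,1 N2=alive,0 N3=alive,1

Derivation:
Op 1: gossip N3<->N2 -> N3.N0=(alive,v0) N3.N1=(alive,v0) N3.N2=(alive,v0) N3.N3=(alive,v0) | N2.N0=(alive,v0) N2.N1=(alive,v0) N2.N2=(alive,v0) N2.N3=(alive,v0)
Op 2: gossip N1<->N0 -> N1.N0=(alive,v0) N1.N1=(alive,v0) N1.N2=(alive,v0) N1.N3=(alive,v0) | N0.N0=(alive,v0) N0.N1=(alive,v0) N0.N2=(alive,v0) N0.N3=(alive,v0)
Op 3: gossip N1<->N2 -> N1.N0=(alive,v0) N1.N1=(alive,v0) N1.N2=(alive,v0) N1.N3=(alive,v0) | N2.N0=(alive,v0) N2.N1=(alive,v0) N2.N2=(alive,v0) N2.N3=(alive,v0)
Op 4: N3 marks N1=dead -> (dead,v1)
Op 5: gossip N2<->N3 -> N2.N0=(alive,v0) N2.N1=(dead,v1) N2.N2=(alive,v0) N2.N3=(alive,v0) | N3.N0=(alive,v0) N3.N1=(dead,v1) N3.N2=(alive,v0) N3.N3=(alive,v0)
Op 6: N2 marks N0=dead -> (dead,v1)
Op 7: N0 marks N3=alive -> (alive,v1)
Op 8: gossip N0<->N3 -> N0.N0=(alive,v0) N0.N1=(dead,v1) N0.N2=(alive,v0) N0.N3=(alive,v1) | N3.N0=(alive,v0) N3.N1=(dead,v1) N3.N2=(alive,v0) N3.N3=(alive,v1)
Op 9: N1 marks N0=alive -> (alive,v1)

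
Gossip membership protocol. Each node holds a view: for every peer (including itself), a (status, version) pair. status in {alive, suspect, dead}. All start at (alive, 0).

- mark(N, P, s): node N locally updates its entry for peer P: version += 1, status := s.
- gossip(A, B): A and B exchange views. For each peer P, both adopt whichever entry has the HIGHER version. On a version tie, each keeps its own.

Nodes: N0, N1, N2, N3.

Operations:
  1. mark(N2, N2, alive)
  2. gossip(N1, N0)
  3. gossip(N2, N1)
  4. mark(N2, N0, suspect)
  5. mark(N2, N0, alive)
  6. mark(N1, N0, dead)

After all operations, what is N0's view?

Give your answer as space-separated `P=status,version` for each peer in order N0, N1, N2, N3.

Op 1: N2 marks N2=alive -> (alive,v1)
Op 2: gossip N1<->N0 -> N1.N0=(alive,v0) N1.N1=(alive,v0) N1.N2=(alive,v0) N1.N3=(alive,v0) | N0.N0=(alive,v0) N0.N1=(alive,v0) N0.N2=(alive,v0) N0.N3=(alive,v0)
Op 3: gossip N2<->N1 -> N2.N0=(alive,v0) N2.N1=(alive,v0) N2.N2=(alive,v1) N2.N3=(alive,v0) | N1.N0=(alive,v0) N1.N1=(alive,v0) N1.N2=(alive,v1) N1.N3=(alive,v0)
Op 4: N2 marks N0=suspect -> (suspect,v1)
Op 5: N2 marks N0=alive -> (alive,v2)
Op 6: N1 marks N0=dead -> (dead,v1)

Answer: N0=alive,0 N1=alive,0 N2=alive,0 N3=alive,0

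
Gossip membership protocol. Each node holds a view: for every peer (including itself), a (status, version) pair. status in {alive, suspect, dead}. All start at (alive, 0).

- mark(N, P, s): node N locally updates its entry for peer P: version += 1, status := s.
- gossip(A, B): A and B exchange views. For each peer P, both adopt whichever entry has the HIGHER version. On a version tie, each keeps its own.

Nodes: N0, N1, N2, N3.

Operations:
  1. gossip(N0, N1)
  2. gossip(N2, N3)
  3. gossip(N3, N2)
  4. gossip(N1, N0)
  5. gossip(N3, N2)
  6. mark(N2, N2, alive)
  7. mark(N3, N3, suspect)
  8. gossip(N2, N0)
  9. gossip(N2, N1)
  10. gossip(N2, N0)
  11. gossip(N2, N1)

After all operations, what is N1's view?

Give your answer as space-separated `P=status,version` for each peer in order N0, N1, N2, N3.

Op 1: gossip N0<->N1 -> N0.N0=(alive,v0) N0.N1=(alive,v0) N0.N2=(alive,v0) N0.N3=(alive,v0) | N1.N0=(alive,v0) N1.N1=(alive,v0) N1.N2=(alive,v0) N1.N3=(alive,v0)
Op 2: gossip N2<->N3 -> N2.N0=(alive,v0) N2.N1=(alive,v0) N2.N2=(alive,v0) N2.N3=(alive,v0) | N3.N0=(alive,v0) N3.N1=(alive,v0) N3.N2=(alive,v0) N3.N3=(alive,v0)
Op 3: gossip N3<->N2 -> N3.N0=(alive,v0) N3.N1=(alive,v0) N3.N2=(alive,v0) N3.N3=(alive,v0) | N2.N0=(alive,v0) N2.N1=(alive,v0) N2.N2=(alive,v0) N2.N3=(alive,v0)
Op 4: gossip N1<->N0 -> N1.N0=(alive,v0) N1.N1=(alive,v0) N1.N2=(alive,v0) N1.N3=(alive,v0) | N0.N0=(alive,v0) N0.N1=(alive,v0) N0.N2=(alive,v0) N0.N3=(alive,v0)
Op 5: gossip N3<->N2 -> N3.N0=(alive,v0) N3.N1=(alive,v0) N3.N2=(alive,v0) N3.N3=(alive,v0) | N2.N0=(alive,v0) N2.N1=(alive,v0) N2.N2=(alive,v0) N2.N3=(alive,v0)
Op 6: N2 marks N2=alive -> (alive,v1)
Op 7: N3 marks N3=suspect -> (suspect,v1)
Op 8: gossip N2<->N0 -> N2.N0=(alive,v0) N2.N1=(alive,v0) N2.N2=(alive,v1) N2.N3=(alive,v0) | N0.N0=(alive,v0) N0.N1=(alive,v0) N0.N2=(alive,v1) N0.N3=(alive,v0)
Op 9: gossip N2<->N1 -> N2.N0=(alive,v0) N2.N1=(alive,v0) N2.N2=(alive,v1) N2.N3=(alive,v0) | N1.N0=(alive,v0) N1.N1=(alive,v0) N1.N2=(alive,v1) N1.N3=(alive,v0)
Op 10: gossip N2<->N0 -> N2.N0=(alive,v0) N2.N1=(alive,v0) N2.N2=(alive,v1) N2.N3=(alive,v0) | N0.N0=(alive,v0) N0.N1=(alive,v0) N0.N2=(alive,v1) N0.N3=(alive,v0)
Op 11: gossip N2<->N1 -> N2.N0=(alive,v0) N2.N1=(alive,v0) N2.N2=(alive,v1) N2.N3=(alive,v0) | N1.N0=(alive,v0) N1.N1=(alive,v0) N1.N2=(alive,v1) N1.N3=(alive,v0)

Answer: N0=alive,0 N1=alive,0 N2=alive,1 N3=alive,0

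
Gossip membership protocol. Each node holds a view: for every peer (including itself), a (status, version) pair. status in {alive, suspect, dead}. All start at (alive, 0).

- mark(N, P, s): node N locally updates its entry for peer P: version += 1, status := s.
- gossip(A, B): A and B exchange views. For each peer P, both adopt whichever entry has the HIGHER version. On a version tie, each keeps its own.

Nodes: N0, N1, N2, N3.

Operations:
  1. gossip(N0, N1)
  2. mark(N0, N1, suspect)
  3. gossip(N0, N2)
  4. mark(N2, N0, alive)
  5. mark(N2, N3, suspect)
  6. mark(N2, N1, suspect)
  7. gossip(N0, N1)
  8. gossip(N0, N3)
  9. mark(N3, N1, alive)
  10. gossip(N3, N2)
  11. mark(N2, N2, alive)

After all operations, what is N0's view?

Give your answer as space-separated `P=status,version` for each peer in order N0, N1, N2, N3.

Op 1: gossip N0<->N1 -> N0.N0=(alive,v0) N0.N1=(alive,v0) N0.N2=(alive,v0) N0.N3=(alive,v0) | N1.N0=(alive,v0) N1.N1=(alive,v0) N1.N2=(alive,v0) N1.N3=(alive,v0)
Op 2: N0 marks N1=suspect -> (suspect,v1)
Op 3: gossip N0<->N2 -> N0.N0=(alive,v0) N0.N1=(suspect,v1) N0.N2=(alive,v0) N0.N3=(alive,v0) | N2.N0=(alive,v0) N2.N1=(suspect,v1) N2.N2=(alive,v0) N2.N3=(alive,v0)
Op 4: N2 marks N0=alive -> (alive,v1)
Op 5: N2 marks N3=suspect -> (suspect,v1)
Op 6: N2 marks N1=suspect -> (suspect,v2)
Op 7: gossip N0<->N1 -> N0.N0=(alive,v0) N0.N1=(suspect,v1) N0.N2=(alive,v0) N0.N3=(alive,v0) | N1.N0=(alive,v0) N1.N1=(suspect,v1) N1.N2=(alive,v0) N1.N3=(alive,v0)
Op 8: gossip N0<->N3 -> N0.N0=(alive,v0) N0.N1=(suspect,v1) N0.N2=(alive,v0) N0.N3=(alive,v0) | N3.N0=(alive,v0) N3.N1=(suspect,v1) N3.N2=(alive,v0) N3.N3=(alive,v0)
Op 9: N3 marks N1=alive -> (alive,v2)
Op 10: gossip N3<->N2 -> N3.N0=(alive,v1) N3.N1=(alive,v2) N3.N2=(alive,v0) N3.N3=(suspect,v1) | N2.N0=(alive,v1) N2.N1=(suspect,v2) N2.N2=(alive,v0) N2.N3=(suspect,v1)
Op 11: N2 marks N2=alive -> (alive,v1)

Answer: N0=alive,0 N1=suspect,1 N2=alive,0 N3=alive,0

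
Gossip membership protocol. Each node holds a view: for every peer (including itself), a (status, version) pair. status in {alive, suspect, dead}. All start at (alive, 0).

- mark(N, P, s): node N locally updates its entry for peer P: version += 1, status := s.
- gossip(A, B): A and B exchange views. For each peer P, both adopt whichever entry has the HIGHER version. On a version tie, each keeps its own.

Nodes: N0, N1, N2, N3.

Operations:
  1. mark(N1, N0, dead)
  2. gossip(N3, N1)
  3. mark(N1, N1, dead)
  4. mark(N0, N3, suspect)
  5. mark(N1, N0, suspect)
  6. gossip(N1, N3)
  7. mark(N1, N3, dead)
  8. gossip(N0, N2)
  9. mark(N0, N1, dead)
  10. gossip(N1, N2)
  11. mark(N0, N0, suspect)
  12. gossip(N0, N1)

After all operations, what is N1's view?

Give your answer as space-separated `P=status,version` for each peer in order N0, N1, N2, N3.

Answer: N0=suspect,2 N1=dead,1 N2=alive,0 N3=dead,1

Derivation:
Op 1: N1 marks N0=dead -> (dead,v1)
Op 2: gossip N3<->N1 -> N3.N0=(dead,v1) N3.N1=(alive,v0) N3.N2=(alive,v0) N3.N3=(alive,v0) | N1.N0=(dead,v1) N1.N1=(alive,v0) N1.N2=(alive,v0) N1.N3=(alive,v0)
Op 3: N1 marks N1=dead -> (dead,v1)
Op 4: N0 marks N3=suspect -> (suspect,v1)
Op 5: N1 marks N0=suspect -> (suspect,v2)
Op 6: gossip N1<->N3 -> N1.N0=(suspect,v2) N1.N1=(dead,v1) N1.N2=(alive,v0) N1.N3=(alive,v0) | N3.N0=(suspect,v2) N3.N1=(dead,v1) N3.N2=(alive,v0) N3.N3=(alive,v0)
Op 7: N1 marks N3=dead -> (dead,v1)
Op 8: gossip N0<->N2 -> N0.N0=(alive,v0) N0.N1=(alive,v0) N0.N2=(alive,v0) N0.N3=(suspect,v1) | N2.N0=(alive,v0) N2.N1=(alive,v0) N2.N2=(alive,v0) N2.N3=(suspect,v1)
Op 9: N0 marks N1=dead -> (dead,v1)
Op 10: gossip N1<->N2 -> N1.N0=(suspect,v2) N1.N1=(dead,v1) N1.N2=(alive,v0) N1.N3=(dead,v1) | N2.N0=(suspect,v2) N2.N1=(dead,v1) N2.N2=(alive,v0) N2.N3=(suspect,v1)
Op 11: N0 marks N0=suspect -> (suspect,v1)
Op 12: gossip N0<->N1 -> N0.N0=(suspect,v2) N0.N1=(dead,v1) N0.N2=(alive,v0) N0.N3=(suspect,v1) | N1.N0=(suspect,v2) N1.N1=(dead,v1) N1.N2=(alive,v0) N1.N3=(dead,v1)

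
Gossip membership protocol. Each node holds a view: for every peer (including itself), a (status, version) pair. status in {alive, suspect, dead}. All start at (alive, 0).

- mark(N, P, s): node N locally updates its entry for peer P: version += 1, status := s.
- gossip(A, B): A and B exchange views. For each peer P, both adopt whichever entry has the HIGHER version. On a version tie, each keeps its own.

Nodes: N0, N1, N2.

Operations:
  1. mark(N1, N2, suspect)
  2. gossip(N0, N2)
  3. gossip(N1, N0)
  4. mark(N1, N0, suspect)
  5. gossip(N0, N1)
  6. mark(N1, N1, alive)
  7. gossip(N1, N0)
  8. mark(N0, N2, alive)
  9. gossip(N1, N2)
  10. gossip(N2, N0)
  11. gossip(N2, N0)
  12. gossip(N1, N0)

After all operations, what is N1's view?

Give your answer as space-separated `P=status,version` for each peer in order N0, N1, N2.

Op 1: N1 marks N2=suspect -> (suspect,v1)
Op 2: gossip N0<->N2 -> N0.N0=(alive,v0) N0.N1=(alive,v0) N0.N2=(alive,v0) | N2.N0=(alive,v0) N2.N1=(alive,v0) N2.N2=(alive,v0)
Op 3: gossip N1<->N0 -> N1.N0=(alive,v0) N1.N1=(alive,v0) N1.N2=(suspect,v1) | N0.N0=(alive,v0) N0.N1=(alive,v0) N0.N2=(suspect,v1)
Op 4: N1 marks N0=suspect -> (suspect,v1)
Op 5: gossip N0<->N1 -> N0.N0=(suspect,v1) N0.N1=(alive,v0) N0.N2=(suspect,v1) | N1.N0=(suspect,v1) N1.N1=(alive,v0) N1.N2=(suspect,v1)
Op 6: N1 marks N1=alive -> (alive,v1)
Op 7: gossip N1<->N0 -> N1.N0=(suspect,v1) N1.N1=(alive,v1) N1.N2=(suspect,v1) | N0.N0=(suspect,v1) N0.N1=(alive,v1) N0.N2=(suspect,v1)
Op 8: N0 marks N2=alive -> (alive,v2)
Op 9: gossip N1<->N2 -> N1.N0=(suspect,v1) N1.N1=(alive,v1) N1.N2=(suspect,v1) | N2.N0=(suspect,v1) N2.N1=(alive,v1) N2.N2=(suspect,v1)
Op 10: gossip N2<->N0 -> N2.N0=(suspect,v1) N2.N1=(alive,v1) N2.N2=(alive,v2) | N0.N0=(suspect,v1) N0.N1=(alive,v1) N0.N2=(alive,v2)
Op 11: gossip N2<->N0 -> N2.N0=(suspect,v1) N2.N1=(alive,v1) N2.N2=(alive,v2) | N0.N0=(suspect,v1) N0.N1=(alive,v1) N0.N2=(alive,v2)
Op 12: gossip N1<->N0 -> N1.N0=(suspect,v1) N1.N1=(alive,v1) N1.N2=(alive,v2) | N0.N0=(suspect,v1) N0.N1=(alive,v1) N0.N2=(alive,v2)

Answer: N0=suspect,1 N1=alive,1 N2=alive,2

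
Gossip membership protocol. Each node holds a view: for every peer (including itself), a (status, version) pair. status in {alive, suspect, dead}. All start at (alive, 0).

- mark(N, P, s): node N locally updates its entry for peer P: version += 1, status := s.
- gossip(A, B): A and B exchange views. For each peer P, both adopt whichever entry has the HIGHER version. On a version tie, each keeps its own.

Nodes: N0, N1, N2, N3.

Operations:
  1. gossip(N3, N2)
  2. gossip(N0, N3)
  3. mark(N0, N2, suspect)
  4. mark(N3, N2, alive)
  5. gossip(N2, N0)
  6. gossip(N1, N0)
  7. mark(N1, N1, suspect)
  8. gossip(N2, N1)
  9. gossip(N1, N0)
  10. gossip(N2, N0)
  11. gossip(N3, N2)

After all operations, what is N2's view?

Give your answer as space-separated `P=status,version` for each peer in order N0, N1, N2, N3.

Answer: N0=alive,0 N1=suspect,1 N2=suspect,1 N3=alive,0

Derivation:
Op 1: gossip N3<->N2 -> N3.N0=(alive,v0) N3.N1=(alive,v0) N3.N2=(alive,v0) N3.N3=(alive,v0) | N2.N0=(alive,v0) N2.N1=(alive,v0) N2.N2=(alive,v0) N2.N3=(alive,v0)
Op 2: gossip N0<->N3 -> N0.N0=(alive,v0) N0.N1=(alive,v0) N0.N2=(alive,v0) N0.N3=(alive,v0) | N3.N0=(alive,v0) N3.N1=(alive,v0) N3.N2=(alive,v0) N3.N3=(alive,v0)
Op 3: N0 marks N2=suspect -> (suspect,v1)
Op 4: N3 marks N2=alive -> (alive,v1)
Op 5: gossip N2<->N0 -> N2.N0=(alive,v0) N2.N1=(alive,v0) N2.N2=(suspect,v1) N2.N3=(alive,v0) | N0.N0=(alive,v0) N0.N1=(alive,v0) N0.N2=(suspect,v1) N0.N3=(alive,v0)
Op 6: gossip N1<->N0 -> N1.N0=(alive,v0) N1.N1=(alive,v0) N1.N2=(suspect,v1) N1.N3=(alive,v0) | N0.N0=(alive,v0) N0.N1=(alive,v0) N0.N2=(suspect,v1) N0.N3=(alive,v0)
Op 7: N1 marks N1=suspect -> (suspect,v1)
Op 8: gossip N2<->N1 -> N2.N0=(alive,v0) N2.N1=(suspect,v1) N2.N2=(suspect,v1) N2.N3=(alive,v0) | N1.N0=(alive,v0) N1.N1=(suspect,v1) N1.N2=(suspect,v1) N1.N3=(alive,v0)
Op 9: gossip N1<->N0 -> N1.N0=(alive,v0) N1.N1=(suspect,v1) N1.N2=(suspect,v1) N1.N3=(alive,v0) | N0.N0=(alive,v0) N0.N1=(suspect,v1) N0.N2=(suspect,v1) N0.N3=(alive,v0)
Op 10: gossip N2<->N0 -> N2.N0=(alive,v0) N2.N1=(suspect,v1) N2.N2=(suspect,v1) N2.N3=(alive,v0) | N0.N0=(alive,v0) N0.N1=(suspect,v1) N0.N2=(suspect,v1) N0.N3=(alive,v0)
Op 11: gossip N3<->N2 -> N3.N0=(alive,v0) N3.N1=(suspect,v1) N3.N2=(alive,v1) N3.N3=(alive,v0) | N2.N0=(alive,v0) N2.N1=(suspect,v1) N2.N2=(suspect,v1) N2.N3=(alive,v0)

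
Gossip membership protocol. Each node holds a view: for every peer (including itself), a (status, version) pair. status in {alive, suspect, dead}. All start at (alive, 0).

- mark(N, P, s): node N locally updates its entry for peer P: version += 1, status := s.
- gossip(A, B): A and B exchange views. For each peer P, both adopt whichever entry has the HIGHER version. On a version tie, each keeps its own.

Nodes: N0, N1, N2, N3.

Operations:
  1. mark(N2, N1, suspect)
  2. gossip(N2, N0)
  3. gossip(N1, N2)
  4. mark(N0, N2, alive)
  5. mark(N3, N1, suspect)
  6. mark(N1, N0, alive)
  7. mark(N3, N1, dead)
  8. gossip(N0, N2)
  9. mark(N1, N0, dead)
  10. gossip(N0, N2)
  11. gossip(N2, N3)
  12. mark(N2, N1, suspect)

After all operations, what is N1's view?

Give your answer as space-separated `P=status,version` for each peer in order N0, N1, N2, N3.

Answer: N0=dead,2 N1=suspect,1 N2=alive,0 N3=alive,0

Derivation:
Op 1: N2 marks N1=suspect -> (suspect,v1)
Op 2: gossip N2<->N0 -> N2.N0=(alive,v0) N2.N1=(suspect,v1) N2.N2=(alive,v0) N2.N3=(alive,v0) | N0.N0=(alive,v0) N0.N1=(suspect,v1) N0.N2=(alive,v0) N0.N3=(alive,v0)
Op 3: gossip N1<->N2 -> N1.N0=(alive,v0) N1.N1=(suspect,v1) N1.N2=(alive,v0) N1.N3=(alive,v0) | N2.N0=(alive,v0) N2.N1=(suspect,v1) N2.N2=(alive,v0) N2.N3=(alive,v0)
Op 4: N0 marks N2=alive -> (alive,v1)
Op 5: N3 marks N1=suspect -> (suspect,v1)
Op 6: N1 marks N0=alive -> (alive,v1)
Op 7: N3 marks N1=dead -> (dead,v2)
Op 8: gossip N0<->N2 -> N0.N0=(alive,v0) N0.N1=(suspect,v1) N0.N2=(alive,v1) N0.N3=(alive,v0) | N2.N0=(alive,v0) N2.N1=(suspect,v1) N2.N2=(alive,v1) N2.N3=(alive,v0)
Op 9: N1 marks N0=dead -> (dead,v2)
Op 10: gossip N0<->N2 -> N0.N0=(alive,v0) N0.N1=(suspect,v1) N0.N2=(alive,v1) N0.N3=(alive,v0) | N2.N0=(alive,v0) N2.N1=(suspect,v1) N2.N2=(alive,v1) N2.N3=(alive,v0)
Op 11: gossip N2<->N3 -> N2.N0=(alive,v0) N2.N1=(dead,v2) N2.N2=(alive,v1) N2.N3=(alive,v0) | N3.N0=(alive,v0) N3.N1=(dead,v2) N3.N2=(alive,v1) N3.N3=(alive,v0)
Op 12: N2 marks N1=suspect -> (suspect,v3)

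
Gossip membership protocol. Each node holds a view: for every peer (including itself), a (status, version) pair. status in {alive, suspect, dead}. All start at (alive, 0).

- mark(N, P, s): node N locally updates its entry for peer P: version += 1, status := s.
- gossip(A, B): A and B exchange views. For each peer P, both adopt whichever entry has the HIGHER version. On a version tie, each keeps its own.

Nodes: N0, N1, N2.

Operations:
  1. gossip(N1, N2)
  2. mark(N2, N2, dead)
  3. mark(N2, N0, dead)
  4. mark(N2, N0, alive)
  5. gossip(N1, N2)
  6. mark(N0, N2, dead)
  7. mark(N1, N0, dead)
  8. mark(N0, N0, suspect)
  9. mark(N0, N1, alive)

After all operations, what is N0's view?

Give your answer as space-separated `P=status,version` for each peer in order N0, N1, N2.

Answer: N0=suspect,1 N1=alive,1 N2=dead,1

Derivation:
Op 1: gossip N1<->N2 -> N1.N0=(alive,v0) N1.N1=(alive,v0) N1.N2=(alive,v0) | N2.N0=(alive,v0) N2.N1=(alive,v0) N2.N2=(alive,v0)
Op 2: N2 marks N2=dead -> (dead,v1)
Op 3: N2 marks N0=dead -> (dead,v1)
Op 4: N2 marks N0=alive -> (alive,v2)
Op 5: gossip N1<->N2 -> N1.N0=(alive,v2) N1.N1=(alive,v0) N1.N2=(dead,v1) | N2.N0=(alive,v2) N2.N1=(alive,v0) N2.N2=(dead,v1)
Op 6: N0 marks N2=dead -> (dead,v1)
Op 7: N1 marks N0=dead -> (dead,v3)
Op 8: N0 marks N0=suspect -> (suspect,v1)
Op 9: N0 marks N1=alive -> (alive,v1)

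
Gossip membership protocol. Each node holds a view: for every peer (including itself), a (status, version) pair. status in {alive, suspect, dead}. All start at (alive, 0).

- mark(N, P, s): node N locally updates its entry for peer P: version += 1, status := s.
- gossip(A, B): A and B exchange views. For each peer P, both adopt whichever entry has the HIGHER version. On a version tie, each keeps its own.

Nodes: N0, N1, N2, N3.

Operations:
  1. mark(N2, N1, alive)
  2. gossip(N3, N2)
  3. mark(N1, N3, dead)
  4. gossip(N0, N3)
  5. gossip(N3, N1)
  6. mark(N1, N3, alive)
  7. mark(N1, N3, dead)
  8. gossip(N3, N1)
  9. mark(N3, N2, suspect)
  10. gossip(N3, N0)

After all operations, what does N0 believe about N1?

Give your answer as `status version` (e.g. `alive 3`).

Answer: alive 1

Derivation:
Op 1: N2 marks N1=alive -> (alive,v1)
Op 2: gossip N3<->N2 -> N3.N0=(alive,v0) N3.N1=(alive,v1) N3.N2=(alive,v0) N3.N3=(alive,v0) | N2.N0=(alive,v0) N2.N1=(alive,v1) N2.N2=(alive,v0) N2.N3=(alive,v0)
Op 3: N1 marks N3=dead -> (dead,v1)
Op 4: gossip N0<->N3 -> N0.N0=(alive,v0) N0.N1=(alive,v1) N0.N2=(alive,v0) N0.N3=(alive,v0) | N3.N0=(alive,v0) N3.N1=(alive,v1) N3.N2=(alive,v0) N3.N3=(alive,v0)
Op 5: gossip N3<->N1 -> N3.N0=(alive,v0) N3.N1=(alive,v1) N3.N2=(alive,v0) N3.N3=(dead,v1) | N1.N0=(alive,v0) N1.N1=(alive,v1) N1.N2=(alive,v0) N1.N3=(dead,v1)
Op 6: N1 marks N3=alive -> (alive,v2)
Op 7: N1 marks N3=dead -> (dead,v3)
Op 8: gossip N3<->N1 -> N3.N0=(alive,v0) N3.N1=(alive,v1) N3.N2=(alive,v0) N3.N3=(dead,v3) | N1.N0=(alive,v0) N1.N1=(alive,v1) N1.N2=(alive,v0) N1.N3=(dead,v3)
Op 9: N3 marks N2=suspect -> (suspect,v1)
Op 10: gossip N3<->N0 -> N3.N0=(alive,v0) N3.N1=(alive,v1) N3.N2=(suspect,v1) N3.N3=(dead,v3) | N0.N0=(alive,v0) N0.N1=(alive,v1) N0.N2=(suspect,v1) N0.N3=(dead,v3)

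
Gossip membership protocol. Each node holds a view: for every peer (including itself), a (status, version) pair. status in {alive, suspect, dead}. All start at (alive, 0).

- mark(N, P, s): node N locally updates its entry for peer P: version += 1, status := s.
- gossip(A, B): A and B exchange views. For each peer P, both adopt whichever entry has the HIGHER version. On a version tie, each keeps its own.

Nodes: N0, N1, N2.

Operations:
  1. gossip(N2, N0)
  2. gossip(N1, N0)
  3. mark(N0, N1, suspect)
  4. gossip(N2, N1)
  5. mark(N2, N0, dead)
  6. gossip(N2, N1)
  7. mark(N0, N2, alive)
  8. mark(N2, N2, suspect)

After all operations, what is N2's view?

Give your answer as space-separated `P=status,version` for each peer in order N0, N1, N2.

Op 1: gossip N2<->N0 -> N2.N0=(alive,v0) N2.N1=(alive,v0) N2.N2=(alive,v0) | N0.N0=(alive,v0) N0.N1=(alive,v0) N0.N2=(alive,v0)
Op 2: gossip N1<->N0 -> N1.N0=(alive,v0) N1.N1=(alive,v0) N1.N2=(alive,v0) | N0.N0=(alive,v0) N0.N1=(alive,v0) N0.N2=(alive,v0)
Op 3: N0 marks N1=suspect -> (suspect,v1)
Op 4: gossip N2<->N1 -> N2.N0=(alive,v0) N2.N1=(alive,v0) N2.N2=(alive,v0) | N1.N0=(alive,v0) N1.N1=(alive,v0) N1.N2=(alive,v0)
Op 5: N2 marks N0=dead -> (dead,v1)
Op 6: gossip N2<->N1 -> N2.N0=(dead,v1) N2.N1=(alive,v0) N2.N2=(alive,v0) | N1.N0=(dead,v1) N1.N1=(alive,v0) N1.N2=(alive,v0)
Op 7: N0 marks N2=alive -> (alive,v1)
Op 8: N2 marks N2=suspect -> (suspect,v1)

Answer: N0=dead,1 N1=alive,0 N2=suspect,1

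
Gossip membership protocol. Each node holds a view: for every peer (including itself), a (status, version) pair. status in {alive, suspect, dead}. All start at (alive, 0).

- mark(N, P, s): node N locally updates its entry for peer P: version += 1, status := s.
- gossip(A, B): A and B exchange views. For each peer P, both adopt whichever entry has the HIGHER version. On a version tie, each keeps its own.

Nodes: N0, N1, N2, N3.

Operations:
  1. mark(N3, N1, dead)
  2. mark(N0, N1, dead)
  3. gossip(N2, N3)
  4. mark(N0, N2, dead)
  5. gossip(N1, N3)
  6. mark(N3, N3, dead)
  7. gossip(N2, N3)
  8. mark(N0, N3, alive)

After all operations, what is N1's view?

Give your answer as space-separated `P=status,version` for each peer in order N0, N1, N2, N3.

Answer: N0=alive,0 N1=dead,1 N2=alive,0 N3=alive,0

Derivation:
Op 1: N3 marks N1=dead -> (dead,v1)
Op 2: N0 marks N1=dead -> (dead,v1)
Op 3: gossip N2<->N3 -> N2.N0=(alive,v0) N2.N1=(dead,v1) N2.N2=(alive,v0) N2.N3=(alive,v0) | N3.N0=(alive,v0) N3.N1=(dead,v1) N3.N2=(alive,v0) N3.N3=(alive,v0)
Op 4: N0 marks N2=dead -> (dead,v1)
Op 5: gossip N1<->N3 -> N1.N0=(alive,v0) N1.N1=(dead,v1) N1.N2=(alive,v0) N1.N3=(alive,v0) | N3.N0=(alive,v0) N3.N1=(dead,v1) N3.N2=(alive,v0) N3.N3=(alive,v0)
Op 6: N3 marks N3=dead -> (dead,v1)
Op 7: gossip N2<->N3 -> N2.N0=(alive,v0) N2.N1=(dead,v1) N2.N2=(alive,v0) N2.N3=(dead,v1) | N3.N0=(alive,v0) N3.N1=(dead,v1) N3.N2=(alive,v0) N3.N3=(dead,v1)
Op 8: N0 marks N3=alive -> (alive,v1)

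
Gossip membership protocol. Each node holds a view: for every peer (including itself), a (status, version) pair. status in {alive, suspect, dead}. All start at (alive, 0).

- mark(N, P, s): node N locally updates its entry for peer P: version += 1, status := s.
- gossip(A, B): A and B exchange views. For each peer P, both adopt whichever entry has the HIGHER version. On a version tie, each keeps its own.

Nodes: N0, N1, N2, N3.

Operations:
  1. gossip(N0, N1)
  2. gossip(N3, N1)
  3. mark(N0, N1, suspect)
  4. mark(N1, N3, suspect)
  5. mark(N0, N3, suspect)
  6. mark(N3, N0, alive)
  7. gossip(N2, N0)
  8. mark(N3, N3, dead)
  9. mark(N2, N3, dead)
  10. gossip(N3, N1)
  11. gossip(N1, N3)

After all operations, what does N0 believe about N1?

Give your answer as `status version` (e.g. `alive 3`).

Answer: suspect 1

Derivation:
Op 1: gossip N0<->N1 -> N0.N0=(alive,v0) N0.N1=(alive,v0) N0.N2=(alive,v0) N0.N3=(alive,v0) | N1.N0=(alive,v0) N1.N1=(alive,v0) N1.N2=(alive,v0) N1.N3=(alive,v0)
Op 2: gossip N3<->N1 -> N3.N0=(alive,v0) N3.N1=(alive,v0) N3.N2=(alive,v0) N3.N3=(alive,v0) | N1.N0=(alive,v0) N1.N1=(alive,v0) N1.N2=(alive,v0) N1.N3=(alive,v0)
Op 3: N0 marks N1=suspect -> (suspect,v1)
Op 4: N1 marks N3=suspect -> (suspect,v1)
Op 5: N0 marks N3=suspect -> (suspect,v1)
Op 6: N3 marks N0=alive -> (alive,v1)
Op 7: gossip N2<->N0 -> N2.N0=(alive,v0) N2.N1=(suspect,v1) N2.N2=(alive,v0) N2.N3=(suspect,v1) | N0.N0=(alive,v0) N0.N1=(suspect,v1) N0.N2=(alive,v0) N0.N3=(suspect,v1)
Op 8: N3 marks N3=dead -> (dead,v1)
Op 9: N2 marks N3=dead -> (dead,v2)
Op 10: gossip N3<->N1 -> N3.N0=(alive,v1) N3.N1=(alive,v0) N3.N2=(alive,v0) N3.N3=(dead,v1) | N1.N0=(alive,v1) N1.N1=(alive,v0) N1.N2=(alive,v0) N1.N3=(suspect,v1)
Op 11: gossip N1<->N3 -> N1.N0=(alive,v1) N1.N1=(alive,v0) N1.N2=(alive,v0) N1.N3=(suspect,v1) | N3.N0=(alive,v1) N3.N1=(alive,v0) N3.N2=(alive,v0) N3.N3=(dead,v1)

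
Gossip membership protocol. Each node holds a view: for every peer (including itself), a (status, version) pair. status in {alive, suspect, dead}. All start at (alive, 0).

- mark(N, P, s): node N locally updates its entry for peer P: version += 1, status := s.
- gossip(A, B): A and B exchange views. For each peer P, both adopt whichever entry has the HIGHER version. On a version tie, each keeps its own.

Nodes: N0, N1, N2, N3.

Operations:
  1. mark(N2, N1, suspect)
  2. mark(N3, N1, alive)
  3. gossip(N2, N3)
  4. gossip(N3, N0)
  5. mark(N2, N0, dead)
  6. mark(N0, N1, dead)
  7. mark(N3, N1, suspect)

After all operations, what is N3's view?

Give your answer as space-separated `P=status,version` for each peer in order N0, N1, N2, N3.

Answer: N0=alive,0 N1=suspect,2 N2=alive,0 N3=alive,0

Derivation:
Op 1: N2 marks N1=suspect -> (suspect,v1)
Op 2: N3 marks N1=alive -> (alive,v1)
Op 3: gossip N2<->N3 -> N2.N0=(alive,v0) N2.N1=(suspect,v1) N2.N2=(alive,v0) N2.N3=(alive,v0) | N3.N0=(alive,v0) N3.N1=(alive,v1) N3.N2=(alive,v0) N3.N3=(alive,v0)
Op 4: gossip N3<->N0 -> N3.N0=(alive,v0) N3.N1=(alive,v1) N3.N2=(alive,v0) N3.N3=(alive,v0) | N0.N0=(alive,v0) N0.N1=(alive,v1) N0.N2=(alive,v0) N0.N3=(alive,v0)
Op 5: N2 marks N0=dead -> (dead,v1)
Op 6: N0 marks N1=dead -> (dead,v2)
Op 7: N3 marks N1=suspect -> (suspect,v2)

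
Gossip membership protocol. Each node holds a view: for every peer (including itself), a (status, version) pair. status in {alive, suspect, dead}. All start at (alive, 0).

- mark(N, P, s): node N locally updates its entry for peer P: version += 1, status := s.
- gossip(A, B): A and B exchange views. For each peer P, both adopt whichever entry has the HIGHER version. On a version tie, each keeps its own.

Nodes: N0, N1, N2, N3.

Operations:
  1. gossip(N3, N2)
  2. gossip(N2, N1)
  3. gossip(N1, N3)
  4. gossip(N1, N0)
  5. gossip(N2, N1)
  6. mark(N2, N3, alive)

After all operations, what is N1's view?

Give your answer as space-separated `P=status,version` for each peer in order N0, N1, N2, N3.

Op 1: gossip N3<->N2 -> N3.N0=(alive,v0) N3.N1=(alive,v0) N3.N2=(alive,v0) N3.N3=(alive,v0) | N2.N0=(alive,v0) N2.N1=(alive,v0) N2.N2=(alive,v0) N2.N3=(alive,v0)
Op 2: gossip N2<->N1 -> N2.N0=(alive,v0) N2.N1=(alive,v0) N2.N2=(alive,v0) N2.N3=(alive,v0) | N1.N0=(alive,v0) N1.N1=(alive,v0) N1.N2=(alive,v0) N1.N3=(alive,v0)
Op 3: gossip N1<->N3 -> N1.N0=(alive,v0) N1.N1=(alive,v0) N1.N2=(alive,v0) N1.N3=(alive,v0) | N3.N0=(alive,v0) N3.N1=(alive,v0) N3.N2=(alive,v0) N3.N3=(alive,v0)
Op 4: gossip N1<->N0 -> N1.N0=(alive,v0) N1.N1=(alive,v0) N1.N2=(alive,v0) N1.N3=(alive,v0) | N0.N0=(alive,v0) N0.N1=(alive,v0) N0.N2=(alive,v0) N0.N3=(alive,v0)
Op 5: gossip N2<->N1 -> N2.N0=(alive,v0) N2.N1=(alive,v0) N2.N2=(alive,v0) N2.N3=(alive,v0) | N1.N0=(alive,v0) N1.N1=(alive,v0) N1.N2=(alive,v0) N1.N3=(alive,v0)
Op 6: N2 marks N3=alive -> (alive,v1)

Answer: N0=alive,0 N1=alive,0 N2=alive,0 N3=alive,0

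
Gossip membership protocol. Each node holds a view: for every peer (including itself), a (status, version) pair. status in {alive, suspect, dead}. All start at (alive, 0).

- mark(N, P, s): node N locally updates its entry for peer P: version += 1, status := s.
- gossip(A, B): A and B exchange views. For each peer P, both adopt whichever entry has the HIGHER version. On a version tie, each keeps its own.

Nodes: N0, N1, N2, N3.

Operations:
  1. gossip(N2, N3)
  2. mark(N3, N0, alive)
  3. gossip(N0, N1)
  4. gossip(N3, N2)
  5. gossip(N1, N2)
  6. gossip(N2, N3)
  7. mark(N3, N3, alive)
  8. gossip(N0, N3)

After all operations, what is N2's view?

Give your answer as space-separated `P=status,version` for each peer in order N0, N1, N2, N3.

Answer: N0=alive,1 N1=alive,0 N2=alive,0 N3=alive,0

Derivation:
Op 1: gossip N2<->N3 -> N2.N0=(alive,v0) N2.N1=(alive,v0) N2.N2=(alive,v0) N2.N3=(alive,v0) | N3.N0=(alive,v0) N3.N1=(alive,v0) N3.N2=(alive,v0) N3.N3=(alive,v0)
Op 2: N3 marks N0=alive -> (alive,v1)
Op 3: gossip N0<->N1 -> N0.N0=(alive,v0) N0.N1=(alive,v0) N0.N2=(alive,v0) N0.N3=(alive,v0) | N1.N0=(alive,v0) N1.N1=(alive,v0) N1.N2=(alive,v0) N1.N3=(alive,v0)
Op 4: gossip N3<->N2 -> N3.N0=(alive,v1) N3.N1=(alive,v0) N3.N2=(alive,v0) N3.N3=(alive,v0) | N2.N0=(alive,v1) N2.N1=(alive,v0) N2.N2=(alive,v0) N2.N3=(alive,v0)
Op 5: gossip N1<->N2 -> N1.N0=(alive,v1) N1.N1=(alive,v0) N1.N2=(alive,v0) N1.N3=(alive,v0) | N2.N0=(alive,v1) N2.N1=(alive,v0) N2.N2=(alive,v0) N2.N3=(alive,v0)
Op 6: gossip N2<->N3 -> N2.N0=(alive,v1) N2.N1=(alive,v0) N2.N2=(alive,v0) N2.N3=(alive,v0) | N3.N0=(alive,v1) N3.N1=(alive,v0) N3.N2=(alive,v0) N3.N3=(alive,v0)
Op 7: N3 marks N3=alive -> (alive,v1)
Op 8: gossip N0<->N3 -> N0.N0=(alive,v1) N0.N1=(alive,v0) N0.N2=(alive,v0) N0.N3=(alive,v1) | N3.N0=(alive,v1) N3.N1=(alive,v0) N3.N2=(alive,v0) N3.N3=(alive,v1)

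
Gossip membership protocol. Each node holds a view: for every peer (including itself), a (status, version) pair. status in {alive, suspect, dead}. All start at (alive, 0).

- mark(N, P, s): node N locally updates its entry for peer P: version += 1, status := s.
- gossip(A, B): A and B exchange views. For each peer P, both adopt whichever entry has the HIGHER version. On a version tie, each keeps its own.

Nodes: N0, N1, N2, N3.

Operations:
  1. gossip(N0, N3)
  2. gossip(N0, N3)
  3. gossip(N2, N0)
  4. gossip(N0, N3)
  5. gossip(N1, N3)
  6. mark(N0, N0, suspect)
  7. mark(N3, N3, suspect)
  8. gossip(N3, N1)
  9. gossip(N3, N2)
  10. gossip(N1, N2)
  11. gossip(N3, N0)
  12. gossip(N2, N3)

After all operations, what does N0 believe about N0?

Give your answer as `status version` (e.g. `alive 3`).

Op 1: gossip N0<->N3 -> N0.N0=(alive,v0) N0.N1=(alive,v0) N0.N2=(alive,v0) N0.N3=(alive,v0) | N3.N0=(alive,v0) N3.N1=(alive,v0) N3.N2=(alive,v0) N3.N3=(alive,v0)
Op 2: gossip N0<->N3 -> N0.N0=(alive,v0) N0.N1=(alive,v0) N0.N2=(alive,v0) N0.N3=(alive,v0) | N3.N0=(alive,v0) N3.N1=(alive,v0) N3.N2=(alive,v0) N3.N3=(alive,v0)
Op 3: gossip N2<->N0 -> N2.N0=(alive,v0) N2.N1=(alive,v0) N2.N2=(alive,v0) N2.N3=(alive,v0) | N0.N0=(alive,v0) N0.N1=(alive,v0) N0.N2=(alive,v0) N0.N3=(alive,v0)
Op 4: gossip N0<->N3 -> N0.N0=(alive,v0) N0.N1=(alive,v0) N0.N2=(alive,v0) N0.N3=(alive,v0) | N3.N0=(alive,v0) N3.N1=(alive,v0) N3.N2=(alive,v0) N3.N3=(alive,v0)
Op 5: gossip N1<->N3 -> N1.N0=(alive,v0) N1.N1=(alive,v0) N1.N2=(alive,v0) N1.N3=(alive,v0) | N3.N0=(alive,v0) N3.N1=(alive,v0) N3.N2=(alive,v0) N3.N3=(alive,v0)
Op 6: N0 marks N0=suspect -> (suspect,v1)
Op 7: N3 marks N3=suspect -> (suspect,v1)
Op 8: gossip N3<->N1 -> N3.N0=(alive,v0) N3.N1=(alive,v0) N3.N2=(alive,v0) N3.N3=(suspect,v1) | N1.N0=(alive,v0) N1.N1=(alive,v0) N1.N2=(alive,v0) N1.N3=(suspect,v1)
Op 9: gossip N3<->N2 -> N3.N0=(alive,v0) N3.N1=(alive,v0) N3.N2=(alive,v0) N3.N3=(suspect,v1) | N2.N0=(alive,v0) N2.N1=(alive,v0) N2.N2=(alive,v0) N2.N3=(suspect,v1)
Op 10: gossip N1<->N2 -> N1.N0=(alive,v0) N1.N1=(alive,v0) N1.N2=(alive,v0) N1.N3=(suspect,v1) | N2.N0=(alive,v0) N2.N1=(alive,v0) N2.N2=(alive,v0) N2.N3=(suspect,v1)
Op 11: gossip N3<->N0 -> N3.N0=(suspect,v1) N3.N1=(alive,v0) N3.N2=(alive,v0) N3.N3=(suspect,v1) | N0.N0=(suspect,v1) N0.N1=(alive,v0) N0.N2=(alive,v0) N0.N3=(suspect,v1)
Op 12: gossip N2<->N3 -> N2.N0=(suspect,v1) N2.N1=(alive,v0) N2.N2=(alive,v0) N2.N3=(suspect,v1) | N3.N0=(suspect,v1) N3.N1=(alive,v0) N3.N2=(alive,v0) N3.N3=(suspect,v1)

Answer: suspect 1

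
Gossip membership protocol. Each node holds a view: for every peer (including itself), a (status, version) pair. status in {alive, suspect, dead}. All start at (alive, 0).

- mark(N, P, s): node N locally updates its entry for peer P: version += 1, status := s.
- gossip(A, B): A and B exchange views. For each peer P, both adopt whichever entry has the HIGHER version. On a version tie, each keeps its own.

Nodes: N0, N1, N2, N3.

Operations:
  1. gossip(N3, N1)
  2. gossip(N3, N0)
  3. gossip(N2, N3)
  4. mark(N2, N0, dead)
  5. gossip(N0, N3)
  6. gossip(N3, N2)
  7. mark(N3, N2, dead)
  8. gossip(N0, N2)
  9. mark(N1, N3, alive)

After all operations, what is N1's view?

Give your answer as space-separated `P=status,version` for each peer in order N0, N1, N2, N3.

Answer: N0=alive,0 N1=alive,0 N2=alive,0 N3=alive,1

Derivation:
Op 1: gossip N3<->N1 -> N3.N0=(alive,v0) N3.N1=(alive,v0) N3.N2=(alive,v0) N3.N3=(alive,v0) | N1.N0=(alive,v0) N1.N1=(alive,v0) N1.N2=(alive,v0) N1.N3=(alive,v0)
Op 2: gossip N3<->N0 -> N3.N0=(alive,v0) N3.N1=(alive,v0) N3.N2=(alive,v0) N3.N3=(alive,v0) | N0.N0=(alive,v0) N0.N1=(alive,v0) N0.N2=(alive,v0) N0.N3=(alive,v0)
Op 3: gossip N2<->N3 -> N2.N0=(alive,v0) N2.N1=(alive,v0) N2.N2=(alive,v0) N2.N3=(alive,v0) | N3.N0=(alive,v0) N3.N1=(alive,v0) N3.N2=(alive,v0) N3.N3=(alive,v0)
Op 4: N2 marks N0=dead -> (dead,v1)
Op 5: gossip N0<->N3 -> N0.N0=(alive,v0) N0.N1=(alive,v0) N0.N2=(alive,v0) N0.N3=(alive,v0) | N3.N0=(alive,v0) N3.N1=(alive,v0) N3.N2=(alive,v0) N3.N3=(alive,v0)
Op 6: gossip N3<->N2 -> N3.N0=(dead,v1) N3.N1=(alive,v0) N3.N2=(alive,v0) N3.N3=(alive,v0) | N2.N0=(dead,v1) N2.N1=(alive,v0) N2.N2=(alive,v0) N2.N3=(alive,v0)
Op 7: N3 marks N2=dead -> (dead,v1)
Op 8: gossip N0<->N2 -> N0.N0=(dead,v1) N0.N1=(alive,v0) N0.N2=(alive,v0) N0.N3=(alive,v0) | N2.N0=(dead,v1) N2.N1=(alive,v0) N2.N2=(alive,v0) N2.N3=(alive,v0)
Op 9: N1 marks N3=alive -> (alive,v1)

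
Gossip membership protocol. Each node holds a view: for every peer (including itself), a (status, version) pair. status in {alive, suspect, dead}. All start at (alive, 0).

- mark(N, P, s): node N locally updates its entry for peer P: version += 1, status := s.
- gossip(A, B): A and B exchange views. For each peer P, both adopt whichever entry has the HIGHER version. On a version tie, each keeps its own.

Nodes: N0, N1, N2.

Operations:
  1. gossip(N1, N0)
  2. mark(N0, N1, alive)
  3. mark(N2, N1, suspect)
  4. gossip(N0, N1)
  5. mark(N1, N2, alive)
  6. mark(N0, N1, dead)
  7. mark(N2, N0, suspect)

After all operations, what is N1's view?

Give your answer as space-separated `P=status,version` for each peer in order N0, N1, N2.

Op 1: gossip N1<->N0 -> N1.N0=(alive,v0) N1.N1=(alive,v0) N1.N2=(alive,v0) | N0.N0=(alive,v0) N0.N1=(alive,v0) N0.N2=(alive,v0)
Op 2: N0 marks N1=alive -> (alive,v1)
Op 3: N2 marks N1=suspect -> (suspect,v1)
Op 4: gossip N0<->N1 -> N0.N0=(alive,v0) N0.N1=(alive,v1) N0.N2=(alive,v0) | N1.N0=(alive,v0) N1.N1=(alive,v1) N1.N2=(alive,v0)
Op 5: N1 marks N2=alive -> (alive,v1)
Op 6: N0 marks N1=dead -> (dead,v2)
Op 7: N2 marks N0=suspect -> (suspect,v1)

Answer: N0=alive,0 N1=alive,1 N2=alive,1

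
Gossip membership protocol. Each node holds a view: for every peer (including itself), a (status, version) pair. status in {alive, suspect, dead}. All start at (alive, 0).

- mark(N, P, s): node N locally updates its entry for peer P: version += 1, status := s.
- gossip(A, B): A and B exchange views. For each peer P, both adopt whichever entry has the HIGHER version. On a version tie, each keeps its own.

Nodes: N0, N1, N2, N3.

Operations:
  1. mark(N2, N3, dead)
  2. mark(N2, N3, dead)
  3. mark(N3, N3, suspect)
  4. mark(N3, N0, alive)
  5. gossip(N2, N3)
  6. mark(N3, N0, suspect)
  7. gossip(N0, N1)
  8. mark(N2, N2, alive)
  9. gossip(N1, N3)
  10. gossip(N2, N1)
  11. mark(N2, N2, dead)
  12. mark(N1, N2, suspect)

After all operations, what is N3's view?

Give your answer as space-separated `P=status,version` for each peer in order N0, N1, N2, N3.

Answer: N0=suspect,2 N1=alive,0 N2=alive,0 N3=dead,2

Derivation:
Op 1: N2 marks N3=dead -> (dead,v1)
Op 2: N2 marks N3=dead -> (dead,v2)
Op 3: N3 marks N3=suspect -> (suspect,v1)
Op 4: N3 marks N0=alive -> (alive,v1)
Op 5: gossip N2<->N3 -> N2.N0=(alive,v1) N2.N1=(alive,v0) N2.N2=(alive,v0) N2.N3=(dead,v2) | N3.N0=(alive,v1) N3.N1=(alive,v0) N3.N2=(alive,v0) N3.N3=(dead,v2)
Op 6: N3 marks N0=suspect -> (suspect,v2)
Op 7: gossip N0<->N1 -> N0.N0=(alive,v0) N0.N1=(alive,v0) N0.N2=(alive,v0) N0.N3=(alive,v0) | N1.N0=(alive,v0) N1.N1=(alive,v0) N1.N2=(alive,v0) N1.N3=(alive,v0)
Op 8: N2 marks N2=alive -> (alive,v1)
Op 9: gossip N1<->N3 -> N1.N0=(suspect,v2) N1.N1=(alive,v0) N1.N2=(alive,v0) N1.N3=(dead,v2) | N3.N0=(suspect,v2) N3.N1=(alive,v0) N3.N2=(alive,v0) N3.N3=(dead,v2)
Op 10: gossip N2<->N1 -> N2.N0=(suspect,v2) N2.N1=(alive,v0) N2.N2=(alive,v1) N2.N3=(dead,v2) | N1.N0=(suspect,v2) N1.N1=(alive,v0) N1.N2=(alive,v1) N1.N3=(dead,v2)
Op 11: N2 marks N2=dead -> (dead,v2)
Op 12: N1 marks N2=suspect -> (suspect,v2)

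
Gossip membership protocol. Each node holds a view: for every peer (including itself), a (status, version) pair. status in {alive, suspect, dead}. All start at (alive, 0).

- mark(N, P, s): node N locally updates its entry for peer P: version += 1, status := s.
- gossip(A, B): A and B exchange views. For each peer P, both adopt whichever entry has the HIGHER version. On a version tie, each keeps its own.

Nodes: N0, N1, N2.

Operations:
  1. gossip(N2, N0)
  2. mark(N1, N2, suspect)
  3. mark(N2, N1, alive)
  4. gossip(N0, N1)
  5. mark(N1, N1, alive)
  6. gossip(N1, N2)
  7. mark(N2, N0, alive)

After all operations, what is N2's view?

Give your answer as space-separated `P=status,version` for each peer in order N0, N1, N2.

Op 1: gossip N2<->N0 -> N2.N0=(alive,v0) N2.N1=(alive,v0) N2.N2=(alive,v0) | N0.N0=(alive,v0) N0.N1=(alive,v0) N0.N2=(alive,v0)
Op 2: N1 marks N2=suspect -> (suspect,v1)
Op 3: N2 marks N1=alive -> (alive,v1)
Op 4: gossip N0<->N1 -> N0.N0=(alive,v0) N0.N1=(alive,v0) N0.N2=(suspect,v1) | N1.N0=(alive,v0) N1.N1=(alive,v0) N1.N2=(suspect,v1)
Op 5: N1 marks N1=alive -> (alive,v1)
Op 6: gossip N1<->N2 -> N1.N0=(alive,v0) N1.N1=(alive,v1) N1.N2=(suspect,v1) | N2.N0=(alive,v0) N2.N1=(alive,v1) N2.N2=(suspect,v1)
Op 7: N2 marks N0=alive -> (alive,v1)

Answer: N0=alive,1 N1=alive,1 N2=suspect,1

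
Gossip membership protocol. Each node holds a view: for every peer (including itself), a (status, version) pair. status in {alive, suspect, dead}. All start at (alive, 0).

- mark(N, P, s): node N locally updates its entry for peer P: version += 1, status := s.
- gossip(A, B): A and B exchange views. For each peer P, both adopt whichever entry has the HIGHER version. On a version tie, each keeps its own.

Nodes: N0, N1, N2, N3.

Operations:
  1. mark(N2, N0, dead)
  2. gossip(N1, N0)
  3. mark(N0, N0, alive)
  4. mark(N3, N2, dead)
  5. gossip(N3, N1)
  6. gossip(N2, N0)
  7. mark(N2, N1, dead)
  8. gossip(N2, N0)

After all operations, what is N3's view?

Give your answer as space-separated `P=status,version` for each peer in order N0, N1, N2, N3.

Answer: N0=alive,0 N1=alive,0 N2=dead,1 N3=alive,0

Derivation:
Op 1: N2 marks N0=dead -> (dead,v1)
Op 2: gossip N1<->N0 -> N1.N0=(alive,v0) N1.N1=(alive,v0) N1.N2=(alive,v0) N1.N3=(alive,v0) | N0.N0=(alive,v0) N0.N1=(alive,v0) N0.N2=(alive,v0) N0.N3=(alive,v0)
Op 3: N0 marks N0=alive -> (alive,v1)
Op 4: N3 marks N2=dead -> (dead,v1)
Op 5: gossip N3<->N1 -> N3.N0=(alive,v0) N3.N1=(alive,v0) N3.N2=(dead,v1) N3.N3=(alive,v0) | N1.N0=(alive,v0) N1.N1=(alive,v0) N1.N2=(dead,v1) N1.N3=(alive,v0)
Op 6: gossip N2<->N0 -> N2.N0=(dead,v1) N2.N1=(alive,v0) N2.N2=(alive,v0) N2.N3=(alive,v0) | N0.N0=(alive,v1) N0.N1=(alive,v0) N0.N2=(alive,v0) N0.N3=(alive,v0)
Op 7: N2 marks N1=dead -> (dead,v1)
Op 8: gossip N2<->N0 -> N2.N0=(dead,v1) N2.N1=(dead,v1) N2.N2=(alive,v0) N2.N3=(alive,v0) | N0.N0=(alive,v1) N0.N1=(dead,v1) N0.N2=(alive,v0) N0.N3=(alive,v0)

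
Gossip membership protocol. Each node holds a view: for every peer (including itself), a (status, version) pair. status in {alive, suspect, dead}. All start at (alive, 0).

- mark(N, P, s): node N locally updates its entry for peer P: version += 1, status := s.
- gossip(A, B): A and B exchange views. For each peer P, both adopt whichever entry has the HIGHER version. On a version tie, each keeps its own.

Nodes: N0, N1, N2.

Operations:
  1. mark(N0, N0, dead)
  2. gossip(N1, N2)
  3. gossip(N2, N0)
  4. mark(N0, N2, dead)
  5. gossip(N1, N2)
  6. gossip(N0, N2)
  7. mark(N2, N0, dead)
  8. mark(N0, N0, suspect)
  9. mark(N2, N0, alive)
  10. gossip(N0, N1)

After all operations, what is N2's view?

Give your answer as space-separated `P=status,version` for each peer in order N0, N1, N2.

Answer: N0=alive,3 N1=alive,0 N2=dead,1

Derivation:
Op 1: N0 marks N0=dead -> (dead,v1)
Op 2: gossip N1<->N2 -> N1.N0=(alive,v0) N1.N1=(alive,v0) N1.N2=(alive,v0) | N2.N0=(alive,v0) N2.N1=(alive,v0) N2.N2=(alive,v0)
Op 3: gossip N2<->N0 -> N2.N0=(dead,v1) N2.N1=(alive,v0) N2.N2=(alive,v0) | N0.N0=(dead,v1) N0.N1=(alive,v0) N0.N2=(alive,v0)
Op 4: N0 marks N2=dead -> (dead,v1)
Op 5: gossip N1<->N2 -> N1.N0=(dead,v1) N1.N1=(alive,v0) N1.N2=(alive,v0) | N2.N0=(dead,v1) N2.N1=(alive,v0) N2.N2=(alive,v0)
Op 6: gossip N0<->N2 -> N0.N0=(dead,v1) N0.N1=(alive,v0) N0.N2=(dead,v1) | N2.N0=(dead,v1) N2.N1=(alive,v0) N2.N2=(dead,v1)
Op 7: N2 marks N0=dead -> (dead,v2)
Op 8: N0 marks N0=suspect -> (suspect,v2)
Op 9: N2 marks N0=alive -> (alive,v3)
Op 10: gossip N0<->N1 -> N0.N0=(suspect,v2) N0.N1=(alive,v0) N0.N2=(dead,v1) | N1.N0=(suspect,v2) N1.N1=(alive,v0) N1.N2=(dead,v1)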